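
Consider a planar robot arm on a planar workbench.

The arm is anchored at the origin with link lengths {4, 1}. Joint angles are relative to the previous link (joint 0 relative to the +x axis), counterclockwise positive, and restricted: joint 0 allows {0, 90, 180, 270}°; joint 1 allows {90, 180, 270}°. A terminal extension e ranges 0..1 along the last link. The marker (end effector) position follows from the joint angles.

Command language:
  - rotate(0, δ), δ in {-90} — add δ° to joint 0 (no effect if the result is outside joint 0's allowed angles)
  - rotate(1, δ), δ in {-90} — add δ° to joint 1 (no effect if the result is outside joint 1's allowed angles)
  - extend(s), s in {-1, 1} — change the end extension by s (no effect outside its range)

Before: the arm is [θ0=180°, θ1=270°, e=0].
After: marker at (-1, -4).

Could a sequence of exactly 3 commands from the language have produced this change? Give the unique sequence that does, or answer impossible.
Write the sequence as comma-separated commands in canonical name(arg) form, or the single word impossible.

from: [θ0=180°, θ1=270°, e=0]
[1] after rotate(0, -90): [θ0=90°, θ1=270°, e=0]
[2] after rotate(0, -90): [θ0=0°, θ1=270°, e=0]
[3] after rotate(0, -90): [θ0=270°, θ1=270°, e=0]
uniquely the one of 64 3-step routes that fits.

rotate(0, -90), rotate(0, -90), rotate(0, -90)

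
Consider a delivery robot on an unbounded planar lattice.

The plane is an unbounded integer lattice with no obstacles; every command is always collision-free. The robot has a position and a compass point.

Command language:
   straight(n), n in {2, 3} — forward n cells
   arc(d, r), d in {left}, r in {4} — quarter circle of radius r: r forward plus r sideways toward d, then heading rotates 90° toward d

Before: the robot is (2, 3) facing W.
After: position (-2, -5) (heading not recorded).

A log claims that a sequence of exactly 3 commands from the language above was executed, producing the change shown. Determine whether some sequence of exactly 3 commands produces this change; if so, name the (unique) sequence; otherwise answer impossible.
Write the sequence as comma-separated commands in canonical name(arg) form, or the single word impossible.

key: order matters: swapping arc(left, 4) and straight(2) lands elsewhere
begin: (2, 3) facing W
t=1 arc(left, 4) ⇒ (-2, -1) facing S
t=2 straight(2) ⇒ (-2, -3) facing S
t=3 straight(2) ⇒ (-2, -5) facing S
all 27 alternatives checked — unique.

arc(left, 4), straight(2), straight(2)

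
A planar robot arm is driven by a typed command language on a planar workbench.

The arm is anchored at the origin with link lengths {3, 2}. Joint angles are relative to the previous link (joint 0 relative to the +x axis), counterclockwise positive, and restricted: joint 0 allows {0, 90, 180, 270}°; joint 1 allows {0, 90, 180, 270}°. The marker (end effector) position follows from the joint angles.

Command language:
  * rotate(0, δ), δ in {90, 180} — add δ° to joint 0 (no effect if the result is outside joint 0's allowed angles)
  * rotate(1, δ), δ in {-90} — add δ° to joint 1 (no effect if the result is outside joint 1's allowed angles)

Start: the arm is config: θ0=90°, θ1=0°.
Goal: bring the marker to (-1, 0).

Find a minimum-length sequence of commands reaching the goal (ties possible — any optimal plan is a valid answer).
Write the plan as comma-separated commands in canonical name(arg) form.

rotate(0, 90), rotate(1, -90), rotate(1, -90)

begin: config: θ0=90°, θ1=0°
1. rotate(0, 90) → config: θ0=180°, θ1=0°
2. rotate(1, -90) → config: θ0=180°, θ1=270°
3. rotate(1, -90) → config: θ0=180°, θ1=180°
minimal: 3 command(s), checked below 3.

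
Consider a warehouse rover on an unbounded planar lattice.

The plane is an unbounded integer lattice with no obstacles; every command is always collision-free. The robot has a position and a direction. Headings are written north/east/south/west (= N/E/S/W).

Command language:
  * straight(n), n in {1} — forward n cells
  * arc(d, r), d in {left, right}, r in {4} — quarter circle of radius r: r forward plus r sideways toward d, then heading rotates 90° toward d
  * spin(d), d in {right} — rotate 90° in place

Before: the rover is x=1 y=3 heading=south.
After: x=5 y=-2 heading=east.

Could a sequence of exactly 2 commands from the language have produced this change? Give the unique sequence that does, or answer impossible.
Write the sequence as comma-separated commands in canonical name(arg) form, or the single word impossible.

straight(1), arc(left, 4)

key: running arc(left, 4) before straight(1) would end elsewhere — order is forced
t0: x=1 y=3 heading=south
[1] after straight(1): x=1 y=2 heading=south
[2] after arc(left, 4): x=5 y=-2 heading=east
no rival 2-sequence matches.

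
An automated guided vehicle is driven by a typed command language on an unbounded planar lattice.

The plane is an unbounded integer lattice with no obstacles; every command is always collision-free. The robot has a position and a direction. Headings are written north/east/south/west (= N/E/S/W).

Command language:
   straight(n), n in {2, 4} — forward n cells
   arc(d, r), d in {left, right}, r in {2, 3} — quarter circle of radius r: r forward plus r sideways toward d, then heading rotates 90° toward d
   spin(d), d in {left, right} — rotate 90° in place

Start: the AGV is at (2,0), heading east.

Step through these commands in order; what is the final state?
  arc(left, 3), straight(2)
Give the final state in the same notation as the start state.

from: at (2,0), heading east
step 1 (arc(left, 3)): at (5,3), heading north
step 2 (straight(2)): at (5,5), heading north

at (5,5), heading north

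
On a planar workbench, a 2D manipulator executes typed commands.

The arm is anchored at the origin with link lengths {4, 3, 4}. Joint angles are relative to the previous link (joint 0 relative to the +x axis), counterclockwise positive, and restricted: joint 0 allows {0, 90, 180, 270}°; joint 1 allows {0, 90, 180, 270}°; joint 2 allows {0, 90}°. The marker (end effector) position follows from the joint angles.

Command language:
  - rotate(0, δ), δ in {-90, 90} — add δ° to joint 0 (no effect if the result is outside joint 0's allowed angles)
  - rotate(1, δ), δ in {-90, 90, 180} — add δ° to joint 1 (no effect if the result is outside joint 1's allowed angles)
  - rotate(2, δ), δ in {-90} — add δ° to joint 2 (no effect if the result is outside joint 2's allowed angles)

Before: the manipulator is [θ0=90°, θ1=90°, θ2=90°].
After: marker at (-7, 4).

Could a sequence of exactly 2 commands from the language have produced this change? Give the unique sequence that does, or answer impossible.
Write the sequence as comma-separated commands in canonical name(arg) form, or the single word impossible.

rotate(2, -90), rotate(2, -90)

t0: [θ0=90°, θ1=90°, θ2=90°]
t=1 rotate(2, -90) ⇒ [θ0=90°, θ1=90°, θ2=0°]
t=2 rotate(2, -90) ⇒ [θ0=90°, θ1=90°, θ2=0°]
all 36 alternatives checked — unique.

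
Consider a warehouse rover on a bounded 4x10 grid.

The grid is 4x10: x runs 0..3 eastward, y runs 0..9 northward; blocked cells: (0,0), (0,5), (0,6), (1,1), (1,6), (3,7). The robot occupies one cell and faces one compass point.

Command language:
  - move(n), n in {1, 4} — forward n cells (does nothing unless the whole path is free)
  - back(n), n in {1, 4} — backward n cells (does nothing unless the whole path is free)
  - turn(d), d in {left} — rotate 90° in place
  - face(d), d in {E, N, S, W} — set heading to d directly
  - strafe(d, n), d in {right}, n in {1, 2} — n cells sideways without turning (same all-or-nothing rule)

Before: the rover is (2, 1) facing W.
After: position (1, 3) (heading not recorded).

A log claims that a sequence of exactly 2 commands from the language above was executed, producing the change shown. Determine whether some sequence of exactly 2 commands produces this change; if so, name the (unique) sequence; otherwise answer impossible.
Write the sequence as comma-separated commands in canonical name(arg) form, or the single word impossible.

key: order matters: swapping strafe(right, 2) and move(1) lands elsewhere
begin: (2, 1) facing W
t=1 strafe(right, 2) ⇒ (2, 3) facing W
t=2 move(1) ⇒ (1, 3) facing W
no rival 2-sequence matches.

strafe(right, 2), move(1)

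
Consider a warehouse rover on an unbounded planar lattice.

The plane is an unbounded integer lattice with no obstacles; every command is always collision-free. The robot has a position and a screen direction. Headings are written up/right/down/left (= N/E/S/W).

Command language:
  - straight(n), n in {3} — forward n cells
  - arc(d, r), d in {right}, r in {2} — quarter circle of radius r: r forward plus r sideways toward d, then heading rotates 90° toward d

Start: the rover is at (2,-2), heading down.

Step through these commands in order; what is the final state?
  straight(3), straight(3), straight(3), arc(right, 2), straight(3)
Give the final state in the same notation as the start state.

t0: at (2,-2), heading down
1. straight(3) → at (2,-5), heading down
2. straight(3) → at (2,-8), heading down
3. straight(3) → at (2,-11), heading down
4. arc(right, 2) → at (0,-13), heading left
5. straight(3) → at (-3,-13), heading left

at (-3,-13), heading left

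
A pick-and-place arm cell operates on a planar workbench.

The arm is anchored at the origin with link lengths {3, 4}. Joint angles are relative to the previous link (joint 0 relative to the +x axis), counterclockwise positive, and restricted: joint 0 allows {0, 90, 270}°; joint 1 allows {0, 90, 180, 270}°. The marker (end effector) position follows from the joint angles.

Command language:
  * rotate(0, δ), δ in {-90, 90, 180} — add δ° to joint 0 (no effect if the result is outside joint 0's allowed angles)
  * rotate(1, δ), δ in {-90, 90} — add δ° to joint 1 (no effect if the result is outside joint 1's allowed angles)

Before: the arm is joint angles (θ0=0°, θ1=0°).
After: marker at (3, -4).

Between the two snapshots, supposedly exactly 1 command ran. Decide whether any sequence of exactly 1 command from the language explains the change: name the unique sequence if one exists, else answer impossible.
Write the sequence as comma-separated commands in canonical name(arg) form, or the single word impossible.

rotate(1, -90)

start: joint angles (θ0=0°, θ1=0°)
t=1 rotate(1, -90) ⇒ joint angles (θ0=0°, θ1=270°)
uniquely the one of 5 1-step routes that fits.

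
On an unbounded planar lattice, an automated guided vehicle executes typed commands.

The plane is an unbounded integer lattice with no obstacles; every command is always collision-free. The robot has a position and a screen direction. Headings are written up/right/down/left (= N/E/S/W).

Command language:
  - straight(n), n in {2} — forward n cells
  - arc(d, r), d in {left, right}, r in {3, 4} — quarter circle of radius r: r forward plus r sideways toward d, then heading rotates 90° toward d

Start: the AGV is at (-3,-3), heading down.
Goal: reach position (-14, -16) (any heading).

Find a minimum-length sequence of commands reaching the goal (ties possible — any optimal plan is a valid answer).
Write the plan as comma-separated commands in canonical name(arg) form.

t0: at (-3,-3), heading down
t=1 straight(2) ⇒ at (-3,-5), heading down
t=2 arc(right, 4) ⇒ at (-7,-9), heading left
t=3 arc(left, 3) ⇒ at (-10,-12), heading down
t=4 arc(right, 4) ⇒ at (-14,-16), heading left
no 3-step plan works, so 4 is optimal.

straight(2), arc(right, 4), arc(left, 3), arc(right, 4)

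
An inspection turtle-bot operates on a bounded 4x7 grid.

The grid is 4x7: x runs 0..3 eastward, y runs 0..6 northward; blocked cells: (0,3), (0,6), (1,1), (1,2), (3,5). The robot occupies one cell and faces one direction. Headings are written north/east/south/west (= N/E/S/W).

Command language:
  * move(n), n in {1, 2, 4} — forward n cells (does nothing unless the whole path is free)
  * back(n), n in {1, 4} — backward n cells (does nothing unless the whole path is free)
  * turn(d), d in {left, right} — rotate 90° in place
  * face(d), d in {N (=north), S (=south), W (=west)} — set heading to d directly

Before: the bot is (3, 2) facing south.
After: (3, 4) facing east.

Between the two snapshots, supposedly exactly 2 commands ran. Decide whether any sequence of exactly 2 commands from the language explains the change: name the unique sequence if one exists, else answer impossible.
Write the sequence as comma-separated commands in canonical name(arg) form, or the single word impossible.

every 2-command combo misses the target.

impossible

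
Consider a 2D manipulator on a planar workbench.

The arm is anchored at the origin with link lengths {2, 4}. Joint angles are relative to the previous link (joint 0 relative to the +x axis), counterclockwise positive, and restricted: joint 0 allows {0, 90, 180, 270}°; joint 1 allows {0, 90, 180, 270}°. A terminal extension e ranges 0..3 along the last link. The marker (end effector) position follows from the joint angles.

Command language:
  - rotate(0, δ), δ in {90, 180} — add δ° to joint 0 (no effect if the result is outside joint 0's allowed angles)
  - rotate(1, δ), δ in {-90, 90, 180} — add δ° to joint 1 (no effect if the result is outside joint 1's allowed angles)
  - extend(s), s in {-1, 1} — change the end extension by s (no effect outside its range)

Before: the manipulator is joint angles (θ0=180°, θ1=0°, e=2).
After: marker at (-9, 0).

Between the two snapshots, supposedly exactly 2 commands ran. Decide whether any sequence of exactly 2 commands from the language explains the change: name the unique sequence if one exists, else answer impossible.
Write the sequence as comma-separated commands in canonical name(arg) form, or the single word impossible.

extend(1), extend(1)

from: joint angles (θ0=180°, θ1=0°, e=2)
step 1 (extend(1)): joint angles (θ0=180°, θ1=0°, e=3)
step 2 (extend(1)): joint angles (θ0=180°, θ1=0°, e=3)
no other 2-command option fits: unique.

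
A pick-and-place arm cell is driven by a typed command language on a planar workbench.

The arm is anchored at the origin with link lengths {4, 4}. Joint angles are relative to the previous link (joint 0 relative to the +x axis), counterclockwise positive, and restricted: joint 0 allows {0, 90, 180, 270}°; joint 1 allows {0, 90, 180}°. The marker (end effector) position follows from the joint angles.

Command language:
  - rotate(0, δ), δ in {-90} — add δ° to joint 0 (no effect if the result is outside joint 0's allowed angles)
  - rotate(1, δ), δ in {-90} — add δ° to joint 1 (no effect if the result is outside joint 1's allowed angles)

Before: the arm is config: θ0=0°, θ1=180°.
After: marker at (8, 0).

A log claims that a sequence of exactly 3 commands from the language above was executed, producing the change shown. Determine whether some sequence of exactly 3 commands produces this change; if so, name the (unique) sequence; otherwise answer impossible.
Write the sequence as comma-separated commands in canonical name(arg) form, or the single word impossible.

initial: config: θ0=0°, θ1=180°
step 1 (rotate(1, -90)): config: θ0=0°, θ1=90°
step 2 (rotate(1, -90)): config: θ0=0°, θ1=0°
step 3 (rotate(1, -90)): config: θ0=0°, θ1=0°
no rival 3-sequence matches.

rotate(1, -90), rotate(1, -90), rotate(1, -90)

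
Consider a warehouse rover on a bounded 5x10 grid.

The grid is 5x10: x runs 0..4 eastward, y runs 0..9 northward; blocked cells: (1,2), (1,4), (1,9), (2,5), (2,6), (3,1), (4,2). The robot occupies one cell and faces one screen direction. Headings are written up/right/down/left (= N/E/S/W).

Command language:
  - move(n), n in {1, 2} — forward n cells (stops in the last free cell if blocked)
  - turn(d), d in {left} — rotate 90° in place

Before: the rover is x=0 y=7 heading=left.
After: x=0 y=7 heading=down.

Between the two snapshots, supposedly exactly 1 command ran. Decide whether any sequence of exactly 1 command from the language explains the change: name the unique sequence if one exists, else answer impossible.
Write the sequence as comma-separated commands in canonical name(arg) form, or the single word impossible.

key: (0,7) unchanged — the single command moves nothing
from: x=0 y=7 heading=left
step 1 (turn(left)): x=0 y=7 heading=down
no rival 1-sequence matches.

turn(left)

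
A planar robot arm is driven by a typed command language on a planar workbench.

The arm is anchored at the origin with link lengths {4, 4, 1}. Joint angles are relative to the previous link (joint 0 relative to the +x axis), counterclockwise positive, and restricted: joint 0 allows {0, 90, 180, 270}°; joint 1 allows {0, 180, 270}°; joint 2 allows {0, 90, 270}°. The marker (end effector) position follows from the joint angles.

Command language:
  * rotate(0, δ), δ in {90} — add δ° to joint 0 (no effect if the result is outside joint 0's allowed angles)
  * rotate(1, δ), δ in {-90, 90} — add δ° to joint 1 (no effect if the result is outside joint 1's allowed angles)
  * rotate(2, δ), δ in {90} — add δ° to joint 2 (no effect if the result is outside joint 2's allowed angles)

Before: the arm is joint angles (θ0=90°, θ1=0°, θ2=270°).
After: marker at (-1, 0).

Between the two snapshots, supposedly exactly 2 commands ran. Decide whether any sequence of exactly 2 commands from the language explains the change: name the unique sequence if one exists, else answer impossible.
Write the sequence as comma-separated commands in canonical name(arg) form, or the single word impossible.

rotate(1, -90), rotate(1, -90)

from: joint angles (θ0=90°, θ1=0°, θ2=270°)
t=1 rotate(1, -90) ⇒ joint angles (θ0=90°, θ1=270°, θ2=270°)
t=2 rotate(1, -90) ⇒ joint angles (θ0=90°, θ1=180°, θ2=270°)
all 16 alternatives checked — unique.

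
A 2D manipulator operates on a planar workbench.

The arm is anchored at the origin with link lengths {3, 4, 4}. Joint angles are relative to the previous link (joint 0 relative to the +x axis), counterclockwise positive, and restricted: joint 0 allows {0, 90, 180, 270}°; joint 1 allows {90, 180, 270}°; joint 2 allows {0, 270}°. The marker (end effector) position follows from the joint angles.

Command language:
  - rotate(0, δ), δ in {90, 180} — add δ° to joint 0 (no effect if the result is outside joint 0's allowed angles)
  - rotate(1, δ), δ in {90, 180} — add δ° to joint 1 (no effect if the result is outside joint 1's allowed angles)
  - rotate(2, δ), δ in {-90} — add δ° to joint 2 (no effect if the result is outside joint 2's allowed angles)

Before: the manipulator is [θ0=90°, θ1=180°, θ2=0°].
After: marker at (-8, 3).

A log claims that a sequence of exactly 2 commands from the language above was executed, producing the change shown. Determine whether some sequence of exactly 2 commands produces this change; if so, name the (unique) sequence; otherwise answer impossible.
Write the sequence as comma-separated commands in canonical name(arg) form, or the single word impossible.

key: order matters: swapping rotate(1, 90) and rotate(1, 180) lands elsewhere
initial: [θ0=90°, θ1=180°, θ2=0°]
t=1 rotate(1, 90) ⇒ [θ0=90°, θ1=270°, θ2=0°]
t=2 rotate(1, 180) ⇒ [θ0=90°, θ1=90°, θ2=0°]
uniquely the one of 25 2-step routes that fits.

rotate(1, 90), rotate(1, 180)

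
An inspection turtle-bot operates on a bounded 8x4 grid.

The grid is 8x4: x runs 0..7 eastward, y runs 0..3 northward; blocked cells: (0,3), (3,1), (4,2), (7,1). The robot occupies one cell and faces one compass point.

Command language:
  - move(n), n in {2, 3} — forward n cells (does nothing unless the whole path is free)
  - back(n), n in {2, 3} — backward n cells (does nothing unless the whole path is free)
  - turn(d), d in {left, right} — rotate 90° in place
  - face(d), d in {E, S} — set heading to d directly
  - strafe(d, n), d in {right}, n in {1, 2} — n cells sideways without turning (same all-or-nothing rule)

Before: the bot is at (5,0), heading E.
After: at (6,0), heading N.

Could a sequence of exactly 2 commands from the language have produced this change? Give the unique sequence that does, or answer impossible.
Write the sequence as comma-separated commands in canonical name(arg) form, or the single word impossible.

key: position moved to (6,0) AND the heading swung to N — translation plus rotation needed
from: at (5,0), heading E
step 1 (turn(left)): at (5,0), heading N
step 2 (strafe(right, 1)): at (6,0), heading N
no other 2-command option fits: unique.

turn(left), strafe(right, 1)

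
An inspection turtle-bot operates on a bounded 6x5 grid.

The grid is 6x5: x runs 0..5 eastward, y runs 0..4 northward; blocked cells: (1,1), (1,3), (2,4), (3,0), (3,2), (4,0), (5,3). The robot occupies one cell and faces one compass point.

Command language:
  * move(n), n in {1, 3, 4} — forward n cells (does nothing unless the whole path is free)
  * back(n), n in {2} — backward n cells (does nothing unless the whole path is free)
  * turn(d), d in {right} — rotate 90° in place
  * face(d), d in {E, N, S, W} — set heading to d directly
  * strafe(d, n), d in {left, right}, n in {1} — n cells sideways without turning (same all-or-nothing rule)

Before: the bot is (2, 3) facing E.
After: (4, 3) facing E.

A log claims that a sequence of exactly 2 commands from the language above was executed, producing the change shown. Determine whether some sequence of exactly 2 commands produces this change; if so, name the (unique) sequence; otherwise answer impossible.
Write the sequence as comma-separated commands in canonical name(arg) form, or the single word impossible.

move(1), move(1)

key: still facing E at the end — nothing in the sequence rotates
from: (2, 3) facing E
1. move(1) → (3, 3) facing E
2. move(1) → (4, 3) facing E
uniquely the one of 121 2-step routes that fits.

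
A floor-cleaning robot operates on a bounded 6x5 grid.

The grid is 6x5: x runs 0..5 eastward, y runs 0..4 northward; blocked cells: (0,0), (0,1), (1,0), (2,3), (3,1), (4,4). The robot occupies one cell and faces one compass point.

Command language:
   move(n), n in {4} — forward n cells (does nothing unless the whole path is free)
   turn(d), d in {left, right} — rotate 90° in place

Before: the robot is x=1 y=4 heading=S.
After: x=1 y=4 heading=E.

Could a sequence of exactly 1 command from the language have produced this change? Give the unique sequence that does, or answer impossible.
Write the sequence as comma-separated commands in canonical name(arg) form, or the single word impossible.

key: parked at (1,4) the whole time — nothing moves the robot
begin: x=1 y=4 heading=S
1. turn(left) → x=1 y=4 heading=E
no other 1-command option fits: unique.

turn(left)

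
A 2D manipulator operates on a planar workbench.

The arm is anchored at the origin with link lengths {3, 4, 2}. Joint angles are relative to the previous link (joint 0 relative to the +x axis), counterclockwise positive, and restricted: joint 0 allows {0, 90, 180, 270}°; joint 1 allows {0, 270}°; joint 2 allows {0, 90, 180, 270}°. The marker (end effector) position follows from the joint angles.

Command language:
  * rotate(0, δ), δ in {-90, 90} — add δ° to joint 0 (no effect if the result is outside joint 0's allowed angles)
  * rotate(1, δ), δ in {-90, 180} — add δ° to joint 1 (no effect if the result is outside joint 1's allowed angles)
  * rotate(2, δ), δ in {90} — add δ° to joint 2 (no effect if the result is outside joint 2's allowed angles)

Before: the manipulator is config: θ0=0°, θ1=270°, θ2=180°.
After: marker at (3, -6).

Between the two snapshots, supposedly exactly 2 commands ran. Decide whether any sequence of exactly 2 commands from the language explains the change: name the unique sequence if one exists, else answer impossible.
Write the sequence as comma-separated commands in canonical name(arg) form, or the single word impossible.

rotate(2, 90), rotate(2, 90)

t0: config: θ0=0°, θ1=270°, θ2=180°
step 1 (rotate(2, 90)): config: θ0=0°, θ1=270°, θ2=270°
step 2 (rotate(2, 90)): config: θ0=0°, θ1=270°, θ2=0°
uniquely the one of 25 2-step routes that fits.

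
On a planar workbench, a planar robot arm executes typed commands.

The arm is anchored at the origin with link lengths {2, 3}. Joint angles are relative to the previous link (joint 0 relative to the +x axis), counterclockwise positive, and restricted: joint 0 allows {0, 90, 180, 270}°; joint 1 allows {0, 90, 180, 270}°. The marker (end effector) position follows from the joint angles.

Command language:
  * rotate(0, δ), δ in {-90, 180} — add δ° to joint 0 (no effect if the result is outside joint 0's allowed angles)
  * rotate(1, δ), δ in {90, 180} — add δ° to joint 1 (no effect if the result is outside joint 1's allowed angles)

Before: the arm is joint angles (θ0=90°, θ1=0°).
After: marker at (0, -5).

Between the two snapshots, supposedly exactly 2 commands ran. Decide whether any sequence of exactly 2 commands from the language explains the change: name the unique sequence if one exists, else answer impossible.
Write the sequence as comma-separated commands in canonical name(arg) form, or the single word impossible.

rotate(0, -90), rotate(0, -90)

t0: joint angles (θ0=90°, θ1=0°)
1. rotate(0, -90) → joint angles (θ0=0°, θ1=0°)
2. rotate(0, -90) → joint angles (θ0=270°, θ1=0°)
all 16 alternatives checked — unique.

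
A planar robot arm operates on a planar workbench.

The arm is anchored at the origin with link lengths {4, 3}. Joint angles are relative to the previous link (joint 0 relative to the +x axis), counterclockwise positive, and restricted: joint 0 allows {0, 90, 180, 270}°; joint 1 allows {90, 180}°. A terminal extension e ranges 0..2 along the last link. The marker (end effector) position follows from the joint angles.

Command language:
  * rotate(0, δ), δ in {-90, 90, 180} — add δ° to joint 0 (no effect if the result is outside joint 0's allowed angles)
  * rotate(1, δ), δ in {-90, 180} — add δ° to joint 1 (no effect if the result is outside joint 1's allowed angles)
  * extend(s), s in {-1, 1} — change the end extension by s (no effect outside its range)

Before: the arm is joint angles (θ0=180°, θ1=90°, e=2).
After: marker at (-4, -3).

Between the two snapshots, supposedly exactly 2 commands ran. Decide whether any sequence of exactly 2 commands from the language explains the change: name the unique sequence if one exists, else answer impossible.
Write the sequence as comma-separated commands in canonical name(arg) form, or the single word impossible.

extend(-1), extend(-1)

begin: joint angles (θ0=180°, θ1=90°, e=2)
1. extend(-1) → joint angles (θ0=180°, θ1=90°, e=1)
2. extend(-1) → joint angles (θ0=180°, θ1=90°, e=0)
all 49 alternatives checked — unique.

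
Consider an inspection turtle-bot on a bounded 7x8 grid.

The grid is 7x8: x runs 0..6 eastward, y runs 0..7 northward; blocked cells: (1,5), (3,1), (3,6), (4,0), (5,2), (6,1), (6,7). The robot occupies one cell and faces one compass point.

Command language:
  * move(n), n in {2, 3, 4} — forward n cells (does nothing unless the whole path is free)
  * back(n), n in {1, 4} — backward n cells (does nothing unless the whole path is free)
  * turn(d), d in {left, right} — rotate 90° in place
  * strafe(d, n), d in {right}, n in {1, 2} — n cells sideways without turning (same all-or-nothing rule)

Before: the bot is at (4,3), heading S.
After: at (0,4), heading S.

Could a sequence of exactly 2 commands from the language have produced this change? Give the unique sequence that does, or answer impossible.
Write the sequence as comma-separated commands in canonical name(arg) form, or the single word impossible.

checked all 2-command options: none fits.

impossible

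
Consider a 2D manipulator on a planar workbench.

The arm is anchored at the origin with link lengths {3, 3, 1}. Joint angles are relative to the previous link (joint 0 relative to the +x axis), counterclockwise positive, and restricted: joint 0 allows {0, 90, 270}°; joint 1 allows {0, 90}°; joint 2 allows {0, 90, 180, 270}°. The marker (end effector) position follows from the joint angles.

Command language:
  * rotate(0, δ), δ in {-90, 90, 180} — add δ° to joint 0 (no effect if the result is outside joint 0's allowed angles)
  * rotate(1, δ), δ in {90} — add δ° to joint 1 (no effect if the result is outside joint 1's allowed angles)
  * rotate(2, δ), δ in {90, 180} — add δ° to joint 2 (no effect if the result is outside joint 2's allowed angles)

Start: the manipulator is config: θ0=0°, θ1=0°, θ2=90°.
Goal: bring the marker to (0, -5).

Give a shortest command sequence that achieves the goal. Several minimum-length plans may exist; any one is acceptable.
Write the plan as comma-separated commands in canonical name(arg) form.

rotate(2, 90), rotate(0, -90)

initial: config: θ0=0°, θ1=0°, θ2=90°
[1] after rotate(2, 90): config: θ0=0°, θ1=0°, θ2=180°
[2] after rotate(0, -90): config: θ0=270°, θ1=0°, θ2=180°
nothing shorter than 2 reaches the goal.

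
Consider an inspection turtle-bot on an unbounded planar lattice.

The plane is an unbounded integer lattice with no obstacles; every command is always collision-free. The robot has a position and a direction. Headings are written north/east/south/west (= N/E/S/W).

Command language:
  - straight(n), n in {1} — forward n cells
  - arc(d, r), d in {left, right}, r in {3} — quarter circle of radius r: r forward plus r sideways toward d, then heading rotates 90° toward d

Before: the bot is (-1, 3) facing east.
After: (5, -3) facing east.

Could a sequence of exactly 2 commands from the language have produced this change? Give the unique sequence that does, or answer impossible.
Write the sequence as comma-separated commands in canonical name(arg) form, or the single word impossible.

key: order matters: swapping arc(right, 3) and arc(left, 3) lands elsewhere
t0: (-1, 3) facing east
t=1 arc(right, 3) ⇒ (2, 0) facing south
t=2 arc(left, 3) ⇒ (5, -3) facing east
uniquely the one of 9 2-step routes that fits.

arc(right, 3), arc(left, 3)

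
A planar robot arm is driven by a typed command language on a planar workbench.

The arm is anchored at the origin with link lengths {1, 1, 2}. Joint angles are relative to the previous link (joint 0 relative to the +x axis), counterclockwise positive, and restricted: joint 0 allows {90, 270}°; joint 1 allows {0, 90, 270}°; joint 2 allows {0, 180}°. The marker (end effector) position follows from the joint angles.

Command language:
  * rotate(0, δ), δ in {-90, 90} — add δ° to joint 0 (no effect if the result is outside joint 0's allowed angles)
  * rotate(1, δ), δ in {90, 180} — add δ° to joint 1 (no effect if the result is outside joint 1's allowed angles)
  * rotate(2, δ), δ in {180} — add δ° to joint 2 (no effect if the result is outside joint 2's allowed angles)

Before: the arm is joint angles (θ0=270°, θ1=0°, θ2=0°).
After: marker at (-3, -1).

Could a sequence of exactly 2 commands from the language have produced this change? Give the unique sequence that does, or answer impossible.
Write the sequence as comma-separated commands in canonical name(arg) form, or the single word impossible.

rotate(1, 90), rotate(1, 180)

key: order matters: swapping rotate(1, 90) and rotate(1, 180) lands elsewhere
t0: joint angles (θ0=270°, θ1=0°, θ2=0°)
t=1 rotate(1, 90) ⇒ joint angles (θ0=270°, θ1=90°, θ2=0°)
t=2 rotate(1, 180) ⇒ joint angles (θ0=270°, θ1=270°, θ2=0°)
no other 2-command option fits: unique.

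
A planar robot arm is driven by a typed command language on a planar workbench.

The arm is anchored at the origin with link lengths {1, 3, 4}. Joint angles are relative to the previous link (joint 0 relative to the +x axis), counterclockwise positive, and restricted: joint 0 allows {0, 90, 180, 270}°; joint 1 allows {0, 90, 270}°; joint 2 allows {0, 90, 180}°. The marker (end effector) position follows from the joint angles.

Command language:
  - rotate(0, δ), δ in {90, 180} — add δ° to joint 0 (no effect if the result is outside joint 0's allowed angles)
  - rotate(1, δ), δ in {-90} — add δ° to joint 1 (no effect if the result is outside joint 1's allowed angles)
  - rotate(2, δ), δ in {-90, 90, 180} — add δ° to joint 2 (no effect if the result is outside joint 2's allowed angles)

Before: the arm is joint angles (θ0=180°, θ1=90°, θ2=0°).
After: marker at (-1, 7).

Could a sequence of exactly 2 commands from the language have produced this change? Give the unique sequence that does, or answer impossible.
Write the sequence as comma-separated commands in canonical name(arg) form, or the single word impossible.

begin: joint angles (θ0=180°, θ1=90°, θ2=0°)
t=1 rotate(1, -90) ⇒ joint angles (θ0=180°, θ1=0°, θ2=0°)
t=2 rotate(1, -90) ⇒ joint angles (θ0=180°, θ1=270°, θ2=0°)
no other 2-command option fits: unique.

rotate(1, -90), rotate(1, -90)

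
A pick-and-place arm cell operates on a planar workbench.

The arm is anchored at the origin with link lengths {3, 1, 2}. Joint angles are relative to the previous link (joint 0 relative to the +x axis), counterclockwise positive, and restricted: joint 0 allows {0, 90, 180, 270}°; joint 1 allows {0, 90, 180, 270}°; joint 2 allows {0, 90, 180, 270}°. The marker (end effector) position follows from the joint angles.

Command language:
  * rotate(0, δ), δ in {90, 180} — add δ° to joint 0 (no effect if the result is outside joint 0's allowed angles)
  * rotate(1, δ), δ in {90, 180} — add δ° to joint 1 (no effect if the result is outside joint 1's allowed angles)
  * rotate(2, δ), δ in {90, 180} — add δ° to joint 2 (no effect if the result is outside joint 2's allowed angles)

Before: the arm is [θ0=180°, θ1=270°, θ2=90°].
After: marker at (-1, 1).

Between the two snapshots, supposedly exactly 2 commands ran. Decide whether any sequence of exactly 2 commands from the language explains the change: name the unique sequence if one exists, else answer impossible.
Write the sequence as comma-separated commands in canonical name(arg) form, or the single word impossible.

start: [θ0=180°, θ1=270°, θ2=90°]
[1] after rotate(2, 90): [θ0=180°, θ1=270°, θ2=180°]
[2] after rotate(2, 90): [θ0=180°, θ1=270°, θ2=270°]
uniquely the one of 36 2-step routes that fits.

rotate(2, 90), rotate(2, 90)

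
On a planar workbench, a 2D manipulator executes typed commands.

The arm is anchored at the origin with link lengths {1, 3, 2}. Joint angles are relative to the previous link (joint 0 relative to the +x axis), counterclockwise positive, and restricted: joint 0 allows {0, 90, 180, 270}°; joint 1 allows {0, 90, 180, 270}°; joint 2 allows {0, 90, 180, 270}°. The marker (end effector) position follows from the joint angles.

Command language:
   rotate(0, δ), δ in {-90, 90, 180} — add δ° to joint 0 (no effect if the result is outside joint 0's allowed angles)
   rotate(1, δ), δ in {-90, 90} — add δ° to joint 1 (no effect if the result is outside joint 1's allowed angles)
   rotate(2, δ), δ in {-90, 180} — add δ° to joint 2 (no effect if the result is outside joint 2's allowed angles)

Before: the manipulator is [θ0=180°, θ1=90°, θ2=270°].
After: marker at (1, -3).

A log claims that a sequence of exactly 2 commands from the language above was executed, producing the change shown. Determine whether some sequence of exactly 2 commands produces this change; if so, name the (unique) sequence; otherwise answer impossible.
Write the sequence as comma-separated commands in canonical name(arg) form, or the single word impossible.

rotate(2, -90), rotate(2, -90)

t0: [θ0=180°, θ1=90°, θ2=270°]
[1] after rotate(2, -90): [θ0=180°, θ1=90°, θ2=180°]
[2] after rotate(2, -90): [θ0=180°, θ1=90°, θ2=90°]
all 49 alternatives checked — unique.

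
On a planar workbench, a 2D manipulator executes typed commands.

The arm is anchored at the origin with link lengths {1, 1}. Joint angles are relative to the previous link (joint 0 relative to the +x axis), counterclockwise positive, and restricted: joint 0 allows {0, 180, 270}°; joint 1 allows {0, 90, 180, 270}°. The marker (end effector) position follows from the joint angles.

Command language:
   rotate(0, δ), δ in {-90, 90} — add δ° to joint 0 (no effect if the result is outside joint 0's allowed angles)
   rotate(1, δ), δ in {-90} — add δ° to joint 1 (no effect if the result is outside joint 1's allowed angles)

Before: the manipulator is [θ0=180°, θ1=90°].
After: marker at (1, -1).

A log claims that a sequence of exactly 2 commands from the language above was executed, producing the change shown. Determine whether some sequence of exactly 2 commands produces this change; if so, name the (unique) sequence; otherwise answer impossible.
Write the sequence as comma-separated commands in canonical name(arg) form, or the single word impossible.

rotate(0, -90), rotate(0, 90)

key: order matters: swapping rotate(0, -90) and rotate(0, 90) lands elsewhere
begin: [θ0=180°, θ1=90°]
t=1 rotate(0, -90) ⇒ [θ0=180°, θ1=90°]
t=2 rotate(0, 90) ⇒ [θ0=270°, θ1=90°]
all 9 alternatives checked — unique.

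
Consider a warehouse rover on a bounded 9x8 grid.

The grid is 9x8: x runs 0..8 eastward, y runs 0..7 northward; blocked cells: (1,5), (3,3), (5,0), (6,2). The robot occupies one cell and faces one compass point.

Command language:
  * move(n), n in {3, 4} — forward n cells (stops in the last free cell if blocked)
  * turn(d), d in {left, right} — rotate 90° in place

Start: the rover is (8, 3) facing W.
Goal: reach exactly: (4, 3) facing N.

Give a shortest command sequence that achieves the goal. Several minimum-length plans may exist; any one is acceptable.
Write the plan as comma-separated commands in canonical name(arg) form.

t0: (8, 3) facing W
1. move(4) → (4, 3) facing W
2. turn(right) → (4, 3) facing N
shorter routes all fall short; 2 is best.

move(4), turn(right)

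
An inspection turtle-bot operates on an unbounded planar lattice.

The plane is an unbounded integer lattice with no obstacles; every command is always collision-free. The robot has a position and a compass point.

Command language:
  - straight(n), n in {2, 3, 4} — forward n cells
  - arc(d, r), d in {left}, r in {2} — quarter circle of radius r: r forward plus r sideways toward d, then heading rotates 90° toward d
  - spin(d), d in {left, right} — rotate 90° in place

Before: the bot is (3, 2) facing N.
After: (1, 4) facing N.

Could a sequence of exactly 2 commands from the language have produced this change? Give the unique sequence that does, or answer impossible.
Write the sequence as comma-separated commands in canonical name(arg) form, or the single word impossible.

arc(left, 2), spin(right)

key: heading stays N — rotations cancel among the 2 commands
initial: (3, 2) facing N
[1] after arc(left, 2): (1, 4) facing W
[2] after spin(right): (1, 4) facing N
no rival 2-sequence matches.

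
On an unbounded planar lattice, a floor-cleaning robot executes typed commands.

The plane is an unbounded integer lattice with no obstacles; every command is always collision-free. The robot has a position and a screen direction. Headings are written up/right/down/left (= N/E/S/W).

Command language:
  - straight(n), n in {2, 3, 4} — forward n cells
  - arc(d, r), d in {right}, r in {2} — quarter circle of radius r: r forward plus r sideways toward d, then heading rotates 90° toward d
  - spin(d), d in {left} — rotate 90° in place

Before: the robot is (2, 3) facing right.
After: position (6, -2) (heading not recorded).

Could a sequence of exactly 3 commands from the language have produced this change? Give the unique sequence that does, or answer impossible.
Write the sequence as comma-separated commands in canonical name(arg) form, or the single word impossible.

straight(2), arc(right, 2), straight(3)

key: running straight(3) before straight(2) would end elsewhere — order is forced
from: (2, 3) facing right
[1] after straight(2): (4, 3) facing right
[2] after arc(right, 2): (6, 1) facing down
[3] after straight(3): (6, -2) facing down
no other 3-command option fits: unique.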